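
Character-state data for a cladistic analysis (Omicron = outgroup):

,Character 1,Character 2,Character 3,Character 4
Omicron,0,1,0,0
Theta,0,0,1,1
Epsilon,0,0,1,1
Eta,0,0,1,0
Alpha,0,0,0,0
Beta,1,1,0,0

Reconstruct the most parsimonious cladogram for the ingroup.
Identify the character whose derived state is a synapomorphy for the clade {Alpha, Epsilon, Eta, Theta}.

Character polarity is set by the outgroup: the derived state is whichever differs from the outgroup's state, so for Character 2 the derived state is '0', and for the remaining characters it is '1'.
Character 1 (derived state '1') is unique to Beta (autapomorphy; uninformative for grouping).
Character 2 (derived state '0') is shared by Alpha, Epsilon, Eta, and Theta — a synapomorphy uniting that clade.
Only Epsilon, Eta, and Theta show the derived state '1' for Character 3, supporting them as a clade.
Character 4: derived state '1' in Epsilon and Theta only — synapomorphy for {Epsilon, Theta}.
Most parsimonious ingroup topology: ((((Theta,Epsilon),Eta),Alpha),Beta).
The clade {Alpha, Epsilon, Eta, Theta} is supported by Character 2: its derived state '0' occurs in exactly those taxa and in no other taxon (including the outgroup).

Character 2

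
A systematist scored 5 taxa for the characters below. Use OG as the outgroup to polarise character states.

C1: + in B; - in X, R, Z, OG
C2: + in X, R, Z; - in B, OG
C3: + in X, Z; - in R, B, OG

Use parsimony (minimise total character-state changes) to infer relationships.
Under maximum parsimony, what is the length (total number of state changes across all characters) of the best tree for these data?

The outgroup has state '-' for every character, so '+' is the derived state throughout.
C1 (derived state '+') is unique to B (autapomorphy; uninformative for grouping).
Only R, X, and Z show the derived state '+' for C2, supporting them as a clade.
C3: derived state '+' in X and Z only — synapomorphy for {X, Z}.
Most parsimonious ingroup topology: ((R,(X,Z)),B).
Changes per character on this tree: C1: 1; C2: 1; C3: 1.
Total = 3.

3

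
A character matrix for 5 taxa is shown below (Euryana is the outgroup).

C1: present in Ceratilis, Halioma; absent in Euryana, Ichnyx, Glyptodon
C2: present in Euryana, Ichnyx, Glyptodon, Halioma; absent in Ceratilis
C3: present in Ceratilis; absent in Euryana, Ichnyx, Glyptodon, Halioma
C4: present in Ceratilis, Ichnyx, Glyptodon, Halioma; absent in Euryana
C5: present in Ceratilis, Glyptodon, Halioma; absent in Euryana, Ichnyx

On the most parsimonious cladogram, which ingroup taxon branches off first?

Character polarity is set by the outgroup: the derived state is whichever differs from the outgroup's state, so for C2 the derived state is 'absent', and for the remaining characters it is 'present'.
C1 (derived state 'present') is shared by Ceratilis and Halioma — a synapomorphy uniting that clade.
C2 (derived state 'absent') is unique to Ceratilis (autapomorphy; uninformative for grouping).
C3 (derived state 'present') is unique to Ceratilis (autapomorphy; uninformative for grouping).
C4 (derived state 'present') is shared by all ingroup taxa — unites the whole ingroup.
C5 (derived state 'present') is shared by Ceratilis, Glyptodon, and Halioma — a synapomorphy uniting that clade.
Most parsimonious ingroup topology: (((Ceratilis,Halioma),Glyptodon),Ichnyx).
Ichnyx is sister to the clade containing all other ingroup taxa, so it is the earliest-diverging (most basal) ingroup lineage.

Ichnyx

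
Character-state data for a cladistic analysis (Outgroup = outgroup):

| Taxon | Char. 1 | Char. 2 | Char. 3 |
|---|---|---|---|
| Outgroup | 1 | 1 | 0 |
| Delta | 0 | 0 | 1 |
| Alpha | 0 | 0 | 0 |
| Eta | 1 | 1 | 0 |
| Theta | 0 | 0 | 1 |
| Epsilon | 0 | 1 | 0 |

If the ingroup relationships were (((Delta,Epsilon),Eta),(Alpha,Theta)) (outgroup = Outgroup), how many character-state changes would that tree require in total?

6

Map each character onto (((Delta,Epsilon),Eta),(Alpha,Theta)) (rooted by Outgroup) and count the minimum state changes it requires (Fitch parsimony):
Char. 1: 2; Char. 2: 2; Char. 3: 2.
Total tree length = 6.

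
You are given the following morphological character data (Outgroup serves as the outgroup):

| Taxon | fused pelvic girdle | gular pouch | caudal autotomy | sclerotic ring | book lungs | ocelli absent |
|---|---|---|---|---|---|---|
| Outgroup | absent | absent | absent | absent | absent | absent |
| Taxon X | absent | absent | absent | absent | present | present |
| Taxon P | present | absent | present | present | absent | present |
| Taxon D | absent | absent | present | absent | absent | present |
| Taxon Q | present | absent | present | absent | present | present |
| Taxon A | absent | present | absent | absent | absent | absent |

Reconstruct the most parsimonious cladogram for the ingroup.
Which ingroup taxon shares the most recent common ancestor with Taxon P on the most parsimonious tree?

The outgroup has state 'absent' for every character, so 'present' is the derived state throughout.
fused pelvic girdle: derived state 'present' in Taxon P and Taxon Q only — synapomorphy for {Taxon P, Taxon Q}.
gular pouch: derived state 'present' in Taxon A only — an autapomorphy, so it tells us nothing about relationships among taxa.
Only Taxon D, Taxon P, and Taxon Q show the derived state 'present' for caudal autotomy, supporting them as a clade.
sclerotic ring (derived state 'present') is unique to Taxon P (autapomorphy; uninformative for grouping).
book lungs groups Taxon Q and Taxon X, which is incompatible with the clades supported by the remaining characters; treating it as convergent (homoplasy) costs fewer steps than any alternative tree.
ocelli absent: derived state 'present' in Taxon D, Taxon P, Taxon Q, and Taxon X only — synapomorphy for {Taxon D, Taxon P, Taxon Q, Taxon X}.
Most parsimonious ingroup topology: ((Taxon X,((Taxon P,Taxon Q),Taxon D)),Taxon A).
Taxon P and Taxon Q form a cherry on this tree, so they are sister taxa.

Taxon Q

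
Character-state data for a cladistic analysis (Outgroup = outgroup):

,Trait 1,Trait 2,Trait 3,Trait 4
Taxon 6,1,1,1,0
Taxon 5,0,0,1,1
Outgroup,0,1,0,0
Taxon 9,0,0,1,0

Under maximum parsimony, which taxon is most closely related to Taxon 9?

Character polarity is set by the outgroup: the derived state is whichever differs from the outgroup's state, so for Trait 2 the derived state is '0', and for the remaining characters it is '1'.
Trait 1: derived state '1' in Taxon 6 only — an autapomorphy, so it tells us nothing about relationships among taxa.
Trait 2: derived state '0' in Taxon 5 and Taxon 9 only — synapomorphy for {Taxon 5, Taxon 9}.
Trait 3 (derived state '1') is shared by all ingroup taxa — unites the whole ingroup.
Trait 4 (derived state '1') is unique to Taxon 5 (autapomorphy; uninformative for grouping).
Most parsimonious ingroup topology: ((Taxon 9,Taxon 5),Taxon 6).
Taxon 9 and Taxon 5 form a cherry on this tree, so they are sister taxa.

Taxon 5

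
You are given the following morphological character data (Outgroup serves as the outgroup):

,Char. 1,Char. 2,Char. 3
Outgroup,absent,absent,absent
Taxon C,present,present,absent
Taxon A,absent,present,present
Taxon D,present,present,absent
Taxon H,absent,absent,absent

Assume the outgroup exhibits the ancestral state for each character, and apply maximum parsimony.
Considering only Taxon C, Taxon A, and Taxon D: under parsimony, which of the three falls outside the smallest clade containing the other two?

Taxon A

The outgroup has state 'absent' for every character, so 'present' is the derived state throughout.
Char. 1: derived state 'present' in Taxon C and Taxon D only — synapomorphy for {Taxon C, Taxon D}.
Char. 2: derived state 'present' in Taxon A, Taxon C, and Taxon D only — synapomorphy for {Taxon A, Taxon C, Taxon D}.
Char. 3 (derived state 'present') is unique to Taxon A (autapomorphy; uninformative for grouping).
Most parsimonious ingroup topology: (((Taxon C,Taxon D),Taxon A),Taxon H).
Taxon C and Taxon D share a more recent common ancestor with each other than either does with Taxon A, so Taxon A is the least closely related of the three.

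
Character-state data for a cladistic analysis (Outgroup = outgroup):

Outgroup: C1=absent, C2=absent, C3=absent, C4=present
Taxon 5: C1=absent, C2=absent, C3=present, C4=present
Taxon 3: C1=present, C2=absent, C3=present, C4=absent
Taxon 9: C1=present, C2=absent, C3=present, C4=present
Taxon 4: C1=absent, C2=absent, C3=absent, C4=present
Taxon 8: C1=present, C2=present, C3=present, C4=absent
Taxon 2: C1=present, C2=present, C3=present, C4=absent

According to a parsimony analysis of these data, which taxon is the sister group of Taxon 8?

Character polarity is set by the outgroup: the derived state is whichever differs from the outgroup's state, so for C4 the derived state is 'absent', and for the remaining characters it is 'present'.
Only Taxon 2, Taxon 3, Taxon 8, and Taxon 9 show the derived state 'present' for C1, supporting them as a clade.
C2: derived state 'present' in Taxon 2 and Taxon 8 only — synapomorphy for {Taxon 2, Taxon 8}.
Only Taxon 2, Taxon 3, Taxon 5, Taxon 8, and Taxon 9 show the derived state 'present' for C3, supporting them as a clade.
Only Taxon 2, Taxon 3, and Taxon 8 show the derived state 'absent' for C4, supporting them as a clade.
Most parsimonious ingroup topology: ((Taxon 5,((Taxon 3,(Taxon 8,Taxon 2)),Taxon 9)),Taxon 4).
Taxon 8 and Taxon 2 form a cherry on this tree, so they are sister taxa.

Taxon 2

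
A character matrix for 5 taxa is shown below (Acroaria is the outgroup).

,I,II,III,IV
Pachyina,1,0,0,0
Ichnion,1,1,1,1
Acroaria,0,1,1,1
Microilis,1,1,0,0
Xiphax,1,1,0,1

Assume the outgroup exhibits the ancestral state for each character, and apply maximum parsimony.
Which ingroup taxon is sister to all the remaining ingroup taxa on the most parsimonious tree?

Ichnion

Character polarity is set by the outgroup: the derived state is whichever differs from the outgroup's state, so for II, III, IV the derived state is '0', and for the remaining characters it is '1'.
All ingroup taxa share the derived state '1' for I; it defines the ingroup but does not resolve relationships within it.
II (derived state '0') is unique to Pachyina (autapomorphy; uninformative for grouping).
III (derived state '0') is shared by Microilis, Pachyina, and Xiphax — a synapomorphy uniting that clade.
Only Microilis and Pachyina show the derived state '0' for IV, supporting them as a clade.
Most parsimonious ingroup topology: ((Xiphax,(Microilis,Pachyina)),Ichnion).
Ichnion is sister to the clade containing all other ingroup taxa, so it is the earliest-diverging (most basal) ingroup lineage.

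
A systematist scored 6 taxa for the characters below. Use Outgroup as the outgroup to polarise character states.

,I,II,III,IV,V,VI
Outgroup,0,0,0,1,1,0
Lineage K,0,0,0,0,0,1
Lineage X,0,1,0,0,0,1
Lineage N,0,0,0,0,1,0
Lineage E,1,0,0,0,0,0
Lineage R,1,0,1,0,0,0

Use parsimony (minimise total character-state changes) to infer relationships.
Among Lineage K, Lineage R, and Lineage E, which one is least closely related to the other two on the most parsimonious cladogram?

Character polarity is set by the outgroup: the derived state is whichever differs from the outgroup's state, so for IV, V the derived state is '0', and for the remaining characters it is '1'.
I: derived state '1' in Lineage E and Lineage R only — synapomorphy for {Lineage E, Lineage R}.
II: derived state '1' in Lineage X only — an autapomorphy, so it tells us nothing about relationships among taxa.
III (derived state '1') is unique to Lineage R (autapomorphy; uninformative for grouping).
IV (derived state '0') is shared by all ingroup taxa — unites the whole ingroup.
V (derived state '0') is shared by Lineage E, Lineage K, Lineage R, and Lineage X — a synapomorphy uniting that clade.
VI: derived state '1' in Lineage K and Lineage X only — synapomorphy for {Lineage K, Lineage X}.
Most parsimonious ingroup topology: (((Lineage K,Lineage X),(Lineage E,Lineage R)),Lineage N).
Lineage E and Lineage R share a more recent common ancestor with each other than either does with Lineage K, so Lineage K is the least closely related of the three.

Lineage K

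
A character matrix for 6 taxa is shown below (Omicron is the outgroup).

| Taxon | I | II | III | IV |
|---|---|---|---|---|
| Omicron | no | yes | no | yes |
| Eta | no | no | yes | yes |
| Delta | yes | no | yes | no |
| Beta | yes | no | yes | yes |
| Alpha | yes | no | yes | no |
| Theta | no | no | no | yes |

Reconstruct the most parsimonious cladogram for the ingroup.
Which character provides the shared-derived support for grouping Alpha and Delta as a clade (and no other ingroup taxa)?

Character polarity is set by the outgroup: the derived state is whichever differs from the outgroup's state, so for II, IV the derived state is 'no', and for the remaining characters it is 'yes'.
I (derived state 'yes') is shared by Alpha, Beta, and Delta — a synapomorphy uniting that clade.
All ingroup taxa share the derived state 'no' for II; it defines the ingroup but does not resolve relationships within it.
III (derived state 'yes') is shared by Alpha, Beta, Delta, and Eta — a synapomorphy uniting that clade.
IV (derived state 'no') is shared by Alpha and Delta — a synapomorphy uniting that clade.
Most parsimonious ingroup topology: ((Eta,((Delta,Alpha),Beta)),Theta).
The clade {Alpha, Delta} is supported by IV: its derived state 'no' occurs in exactly those taxa and in no other taxon (including the outgroup).

IV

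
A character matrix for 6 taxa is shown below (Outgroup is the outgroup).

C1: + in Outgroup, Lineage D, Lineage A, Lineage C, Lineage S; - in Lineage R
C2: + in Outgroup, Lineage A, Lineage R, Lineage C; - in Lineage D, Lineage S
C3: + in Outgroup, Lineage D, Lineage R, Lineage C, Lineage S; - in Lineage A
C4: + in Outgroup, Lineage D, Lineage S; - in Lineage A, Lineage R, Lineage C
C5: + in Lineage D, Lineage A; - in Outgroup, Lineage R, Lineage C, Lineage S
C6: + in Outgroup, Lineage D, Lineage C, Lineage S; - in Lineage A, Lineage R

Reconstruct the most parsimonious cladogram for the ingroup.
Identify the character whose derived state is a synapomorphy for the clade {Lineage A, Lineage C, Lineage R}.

Character polarity is set by the outgroup: the derived state is whichever differs from the outgroup's state, so for C1, C2, C3, C4, C6 the derived state is '-', and for the remaining characters it is '+'.
C1: derived state '-' in Lineage R only — an autapomorphy, so it tells us nothing about relationships among taxa.
C2: derived state '-' in Lineage D and Lineage S only — synapomorphy for {Lineage D, Lineage S}.
C3 (derived state '-') is unique to Lineage A (autapomorphy; uninformative for grouping).
Only Lineage A, Lineage C, and Lineage R show the derived state '-' for C4, supporting them as a clade.
C5 (state '+') occurs in Lineage A and Lineage D but conflicts with the nesting implied by the other characters — most parsimoniously interpreted as homoplasy.
Only Lineage A and Lineage R show the derived state '-' for C6, supporting them as a clade.
Most parsimonious ingroup topology: ((Lineage D,Lineage S),((Lineage A,Lineage R),Lineage C)).
The clade {Lineage A, Lineage C, Lineage R} is supported by C4: its derived state '-' occurs in exactly those taxa and in no other taxon (including the outgroup).

C4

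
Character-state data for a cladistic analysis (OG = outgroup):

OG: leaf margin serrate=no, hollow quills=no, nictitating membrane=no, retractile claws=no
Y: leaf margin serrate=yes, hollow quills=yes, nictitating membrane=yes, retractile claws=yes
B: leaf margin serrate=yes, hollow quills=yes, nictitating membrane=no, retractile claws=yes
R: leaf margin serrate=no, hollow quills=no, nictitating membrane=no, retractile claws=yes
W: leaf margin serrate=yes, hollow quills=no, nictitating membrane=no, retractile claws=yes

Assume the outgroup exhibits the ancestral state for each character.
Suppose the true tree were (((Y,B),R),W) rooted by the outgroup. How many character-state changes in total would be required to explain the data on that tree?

5

Map each character onto (((Y,B),R),W) (rooted by OG) and count the minimum state changes it requires (Fitch parsimony):
leaf margin serrate: 2; hollow quills: 1; nictitating membrane: 1; retractile claws: 1.
Total tree length = 5.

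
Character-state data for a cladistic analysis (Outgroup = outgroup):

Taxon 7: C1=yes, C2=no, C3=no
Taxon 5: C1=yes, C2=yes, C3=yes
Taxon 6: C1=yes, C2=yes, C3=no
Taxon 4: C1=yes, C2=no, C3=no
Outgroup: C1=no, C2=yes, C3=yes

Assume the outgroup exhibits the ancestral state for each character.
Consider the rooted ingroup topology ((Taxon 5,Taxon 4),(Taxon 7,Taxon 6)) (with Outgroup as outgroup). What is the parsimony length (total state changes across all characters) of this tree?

5

Map each character onto ((Taxon 5,Taxon 4),(Taxon 7,Taxon 6)) (rooted by Outgroup) and count the minimum state changes it requires (Fitch parsimony):
C1: 1; C2: 2; C3: 2.
Total tree length = 5.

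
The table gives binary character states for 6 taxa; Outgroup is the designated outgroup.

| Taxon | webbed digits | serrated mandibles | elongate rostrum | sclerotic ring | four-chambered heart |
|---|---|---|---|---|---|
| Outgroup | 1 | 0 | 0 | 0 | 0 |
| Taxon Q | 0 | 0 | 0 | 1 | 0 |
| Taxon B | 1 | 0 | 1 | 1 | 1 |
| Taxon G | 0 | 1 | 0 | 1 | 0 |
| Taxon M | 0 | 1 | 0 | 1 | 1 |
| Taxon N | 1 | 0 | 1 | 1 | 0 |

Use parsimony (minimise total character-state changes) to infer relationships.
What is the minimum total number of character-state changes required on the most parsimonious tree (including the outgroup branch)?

6

Character polarity is set by the outgroup: the derived state is whichever differs from the outgroup's state, so for webbed digits the derived state is '0', and for the remaining characters it is '1'.
webbed digits (derived state '0') is shared by Taxon G, Taxon M, and Taxon Q — a synapomorphy uniting that clade.
serrated mandibles (derived state '1') is shared by Taxon G and Taxon M — a synapomorphy uniting that clade.
Only Taxon B and Taxon N show the derived state '1' for elongate rostrum, supporting them as a clade.
All ingroup taxa share the derived state '1' for sclerotic ring; it defines the ingroup but does not resolve relationships within it.
four-chambered heart groups Taxon B and Taxon M, which is incompatible with the clades supported by the remaining characters; treating it as convergent (homoplasy) costs fewer steps than any alternative tree.
Most parsimonious ingroup topology: ((Taxon Q,(Taxon G,Taxon M)),(Taxon B,Taxon N)).
Changes per character on this tree: webbed digits: 1; serrated mandibles: 1; elongate rostrum: 1; sclerotic ring: 1; four-chambered heart: 2.
Total = 6.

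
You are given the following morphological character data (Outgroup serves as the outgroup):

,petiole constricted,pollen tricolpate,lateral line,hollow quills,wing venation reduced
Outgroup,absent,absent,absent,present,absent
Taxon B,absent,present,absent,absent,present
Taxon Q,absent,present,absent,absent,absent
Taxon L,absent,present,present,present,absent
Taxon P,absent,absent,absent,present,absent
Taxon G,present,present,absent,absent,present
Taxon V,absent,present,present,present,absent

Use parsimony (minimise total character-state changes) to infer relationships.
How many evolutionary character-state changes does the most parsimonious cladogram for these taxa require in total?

Character polarity is set by the outgroup: the derived state is whichever differs from the outgroup's state, so for hollow quills the derived state is 'absent', and for the remaining characters it is 'present'.
petiole constricted: derived state 'present' in Taxon G only — an autapomorphy, so it tells us nothing about relationships among taxa.
pollen tricolpate: derived state 'present' in Taxon B, Taxon G, Taxon L, Taxon Q, and Taxon V only — synapomorphy for {Taxon B, Taxon G, Taxon L, Taxon Q, Taxon V}.
lateral line (derived state 'present') is shared by Taxon L and Taxon V — a synapomorphy uniting that clade.
hollow quills (derived state 'absent') is shared by Taxon B, Taxon G, and Taxon Q — a synapomorphy uniting that clade.
Only Taxon B and Taxon G show the derived state 'present' for wing venation reduced, supporting them as a clade.
Most parsimonious ingroup topology: (((Taxon L,Taxon V),((Taxon B,Taxon G),Taxon Q)),Taxon P).
Changes per character on this tree: petiole constricted: 1; pollen tricolpate: 1; lateral line: 1; hollow quills: 1; wing venation reduced: 1.
Total = 5.

5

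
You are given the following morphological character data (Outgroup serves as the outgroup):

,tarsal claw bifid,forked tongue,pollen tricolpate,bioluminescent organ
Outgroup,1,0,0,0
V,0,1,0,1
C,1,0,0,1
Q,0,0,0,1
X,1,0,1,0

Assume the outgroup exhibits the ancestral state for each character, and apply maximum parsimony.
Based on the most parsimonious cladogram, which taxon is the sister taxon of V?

Character polarity is set by the outgroup: the derived state is whichever differs from the outgroup's state, so for tarsal claw bifid the derived state is '0', and for the remaining characters it is '1'.
tarsal claw bifid: derived state '0' in Q and V only — synapomorphy for {Q, V}.
forked tongue: derived state '1' in V only — an autapomorphy, so it tells us nothing about relationships among taxa.
pollen tricolpate (derived state '1') is unique to X (autapomorphy; uninformative for grouping).
bioluminescent organ (derived state '1') is shared by C, Q, and V — a synapomorphy uniting that clade.
Most parsimonious ingroup topology: (((V,Q),C),X).
V and Q form a cherry on this tree, so they are sister taxa.

Q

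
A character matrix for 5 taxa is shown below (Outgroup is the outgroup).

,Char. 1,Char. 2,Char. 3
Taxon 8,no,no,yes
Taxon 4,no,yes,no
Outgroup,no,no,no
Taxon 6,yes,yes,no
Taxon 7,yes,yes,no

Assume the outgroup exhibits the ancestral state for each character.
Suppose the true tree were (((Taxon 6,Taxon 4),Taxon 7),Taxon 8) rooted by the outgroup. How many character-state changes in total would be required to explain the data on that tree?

4

Map each character onto (((Taxon 6,Taxon 4),Taxon 7),Taxon 8) (rooted by Outgroup) and count the minimum state changes it requires (Fitch parsimony):
Char. 1: 2; Char. 2: 1; Char. 3: 1.
Total tree length = 4.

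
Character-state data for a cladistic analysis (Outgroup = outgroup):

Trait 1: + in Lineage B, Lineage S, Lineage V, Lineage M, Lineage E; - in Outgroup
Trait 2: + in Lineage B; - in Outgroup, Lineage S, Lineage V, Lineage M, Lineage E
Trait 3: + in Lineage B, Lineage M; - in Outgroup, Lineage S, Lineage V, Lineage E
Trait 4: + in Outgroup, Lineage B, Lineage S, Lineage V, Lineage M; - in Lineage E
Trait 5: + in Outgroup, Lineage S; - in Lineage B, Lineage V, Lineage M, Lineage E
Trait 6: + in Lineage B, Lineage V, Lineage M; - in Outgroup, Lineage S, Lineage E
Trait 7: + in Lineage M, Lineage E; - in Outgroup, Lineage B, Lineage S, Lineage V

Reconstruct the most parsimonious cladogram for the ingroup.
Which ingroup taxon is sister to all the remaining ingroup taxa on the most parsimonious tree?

Character polarity is set by the outgroup: the derived state is whichever differs from the outgroup's state, so for Trait 4, Trait 5 the derived state is '-', and for the remaining characters it is '+'.
All ingroup taxa share the derived state '+' for Trait 1; it defines the ingroup but does not resolve relationships within it.
Trait 2: derived state '+' in Lineage B only — an autapomorphy, so it tells us nothing about relationships among taxa.
Trait 3: derived state '+' in Lineage B and Lineage M only — synapomorphy for {Lineage B, Lineage M}.
Trait 4 (derived state '-') is unique to Lineage E (autapomorphy; uninformative for grouping).
Trait 5 (derived state '-') is shared by Lineage B, Lineage E, Lineage M, and Lineage V — a synapomorphy uniting that clade.
Only Lineage B, Lineage M, and Lineage V show the derived state '+' for Trait 6, supporting them as a clade.
Trait 7 (state '+') occurs in Lineage E and Lineage M but conflicts with the nesting implied by the other characters — most parsimoniously interpreted as homoplasy.
Most parsimonious ingroup topology: ((((Lineage B,Lineage M),Lineage V),Lineage E),Lineage S).
Lineage S is sister to the clade containing all other ingroup taxa, so it is the earliest-diverging (most basal) ingroup lineage.

Lineage S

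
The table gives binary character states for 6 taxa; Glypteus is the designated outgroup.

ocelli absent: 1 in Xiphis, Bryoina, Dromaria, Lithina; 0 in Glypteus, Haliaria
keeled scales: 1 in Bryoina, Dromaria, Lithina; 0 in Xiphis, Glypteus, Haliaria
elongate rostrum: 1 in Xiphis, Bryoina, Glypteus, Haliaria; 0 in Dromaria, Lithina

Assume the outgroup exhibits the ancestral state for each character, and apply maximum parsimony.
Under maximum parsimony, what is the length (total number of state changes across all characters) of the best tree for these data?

3

Character polarity is set by the outgroup: the derived state is whichever differs from the outgroup's state, so for elongate rostrum the derived state is '0', and for the remaining characters it is '1'.
ocelli absent (derived state '1') is shared by Bryoina, Dromaria, Lithina, and Xiphis — a synapomorphy uniting that clade.
Only Bryoina, Dromaria, and Lithina show the derived state '1' for keeled scales, supporting them as a clade.
elongate rostrum: derived state '0' in Dromaria and Lithina only — synapomorphy for {Dromaria, Lithina}.
Most parsimonious ingroup topology: (Haliaria,(((Dromaria,Lithina),Bryoina),Xiphis)).
Changes per character on this tree: ocelli absent: 1; keeled scales: 1; elongate rostrum: 1.
Total = 3.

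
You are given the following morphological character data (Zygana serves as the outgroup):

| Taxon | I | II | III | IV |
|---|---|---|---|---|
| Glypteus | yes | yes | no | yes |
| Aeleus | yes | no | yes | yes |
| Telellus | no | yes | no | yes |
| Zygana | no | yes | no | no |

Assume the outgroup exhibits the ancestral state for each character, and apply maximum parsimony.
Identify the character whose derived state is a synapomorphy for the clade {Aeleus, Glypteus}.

Character polarity is set by the outgroup: the derived state is whichever differs from the outgroup's state, so for II the derived state is 'no', and for the remaining characters it is 'yes'.
Only Aeleus and Glypteus show the derived state 'yes' for I, supporting them as a clade.
II: derived state 'no' in Aeleus only — an autapomorphy, so it tells us nothing about relationships among taxa.
III (derived state 'yes') is unique to Aeleus (autapomorphy; uninformative for grouping).
IV (derived state 'yes') is shared by all ingroup taxa — unites the whole ingroup.
Most parsimonious ingroup topology: ((Aeleus,Glypteus),Telellus).
The clade {Aeleus, Glypteus} is supported by I: its derived state 'yes' occurs in exactly those taxa and in no other taxon (including the outgroup).

I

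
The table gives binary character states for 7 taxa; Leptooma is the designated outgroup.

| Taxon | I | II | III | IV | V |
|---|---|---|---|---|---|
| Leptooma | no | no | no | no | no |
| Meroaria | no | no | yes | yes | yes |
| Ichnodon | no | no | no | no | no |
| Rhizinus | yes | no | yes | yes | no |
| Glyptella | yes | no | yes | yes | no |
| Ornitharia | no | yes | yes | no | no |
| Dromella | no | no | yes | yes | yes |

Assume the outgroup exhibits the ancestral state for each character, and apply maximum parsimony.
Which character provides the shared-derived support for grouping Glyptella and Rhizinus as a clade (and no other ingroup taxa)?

The outgroup has state 'no' for every character, so 'yes' is the derived state throughout.
Only Glyptella and Rhizinus show the derived state 'yes' for I, supporting them as a clade.
II (derived state 'yes') is unique to Ornitharia (autapomorphy; uninformative for grouping).
III (derived state 'yes') is shared by Dromella, Glyptella, Meroaria, Ornitharia, and Rhizinus — a synapomorphy uniting that clade.
Only Dromella, Glyptella, Meroaria, and Rhizinus show the derived state 'yes' for IV, supporting them as a clade.
Only Dromella and Meroaria show the derived state 'yes' for V, supporting them as a clade.
Most parsimonious ingroup topology: ((((Meroaria,Dromella),(Rhizinus,Glyptella)),Ornitharia),Ichnodon).
The clade {Glyptella, Rhizinus} is supported by I: its derived state 'yes' occurs in exactly those taxa and in no other taxon (including the outgroup).

I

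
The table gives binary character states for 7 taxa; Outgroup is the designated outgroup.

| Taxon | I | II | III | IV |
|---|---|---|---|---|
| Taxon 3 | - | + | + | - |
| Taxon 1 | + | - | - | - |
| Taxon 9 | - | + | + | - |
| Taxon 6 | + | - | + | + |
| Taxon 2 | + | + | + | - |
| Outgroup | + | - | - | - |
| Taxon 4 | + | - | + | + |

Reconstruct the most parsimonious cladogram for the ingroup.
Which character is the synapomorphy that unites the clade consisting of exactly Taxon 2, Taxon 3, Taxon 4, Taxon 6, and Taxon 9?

III

Character polarity is set by the outgroup: the derived state is whichever differs from the outgroup's state, so for I the derived state is '-', and for the remaining characters it is '+'.
I: derived state '-' in Taxon 3 and Taxon 9 only — synapomorphy for {Taxon 3, Taxon 9}.
II (derived state '+') is shared by Taxon 2, Taxon 3, and Taxon 9 — a synapomorphy uniting that clade.
III (derived state '+') is shared by Taxon 2, Taxon 3, Taxon 4, Taxon 6, and Taxon 9 — a synapomorphy uniting that clade.
IV: derived state '+' in Taxon 4 and Taxon 6 only — synapomorphy for {Taxon 4, Taxon 6}.
Most parsimonious ingroup topology: (((Taxon 4,Taxon 6),(Taxon 2,(Taxon 3,Taxon 9))),Taxon 1).
The clade {Taxon 2, Taxon 3, Taxon 4, Taxon 6, Taxon 9} is supported by III: its derived state '+' occurs in exactly those taxa and in no other taxon (including the outgroup).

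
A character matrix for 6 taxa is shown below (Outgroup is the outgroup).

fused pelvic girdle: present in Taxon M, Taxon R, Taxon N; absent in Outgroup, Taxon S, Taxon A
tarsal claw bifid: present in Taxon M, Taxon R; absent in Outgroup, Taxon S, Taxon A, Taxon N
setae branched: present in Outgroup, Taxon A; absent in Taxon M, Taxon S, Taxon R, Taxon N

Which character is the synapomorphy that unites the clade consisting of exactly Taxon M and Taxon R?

tarsal claw bifid

Character polarity is set by the outgroup: the derived state is whichever differs from the outgroup's state, so for setae branched the derived state is 'absent', and for the remaining characters it is 'present'.
fused pelvic girdle: derived state 'present' in Taxon M, Taxon N, and Taxon R only — synapomorphy for {Taxon M, Taxon N, Taxon R}.
Only Taxon M and Taxon R show the derived state 'present' for tarsal claw bifid, supporting them as a clade.
setae branched (derived state 'absent') is shared by Taxon M, Taxon N, Taxon R, and Taxon S — a synapomorphy uniting that clade.
Most parsimonious ingroup topology: ((((Taxon M,Taxon R),Taxon N),Taxon S),Taxon A).
The clade {Taxon M, Taxon R} is supported by tarsal claw bifid: its derived state 'present' occurs in exactly those taxa and in no other taxon (including the outgroup).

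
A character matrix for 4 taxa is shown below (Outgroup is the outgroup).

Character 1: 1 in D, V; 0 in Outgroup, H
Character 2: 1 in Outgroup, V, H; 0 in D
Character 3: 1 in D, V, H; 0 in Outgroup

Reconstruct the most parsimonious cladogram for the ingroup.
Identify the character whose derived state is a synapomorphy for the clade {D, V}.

Character polarity is set by the outgroup: the derived state is whichever differs from the outgroup's state, so for Character 2 the derived state is '0', and for the remaining characters it is '1'.
Character 1 (derived state '1') is shared by D and V — a synapomorphy uniting that clade.
Character 2: derived state '0' in D only — an autapomorphy, so it tells us nothing about relationships among taxa.
All ingroup taxa share the derived state '1' for Character 3; it defines the ingroup but does not resolve relationships within it.
Most parsimonious ingroup topology: ((D,V),H).
The clade {D, V} is supported by Character 1: its derived state '1' occurs in exactly those taxa and in no other taxon (including the outgroup).

Character 1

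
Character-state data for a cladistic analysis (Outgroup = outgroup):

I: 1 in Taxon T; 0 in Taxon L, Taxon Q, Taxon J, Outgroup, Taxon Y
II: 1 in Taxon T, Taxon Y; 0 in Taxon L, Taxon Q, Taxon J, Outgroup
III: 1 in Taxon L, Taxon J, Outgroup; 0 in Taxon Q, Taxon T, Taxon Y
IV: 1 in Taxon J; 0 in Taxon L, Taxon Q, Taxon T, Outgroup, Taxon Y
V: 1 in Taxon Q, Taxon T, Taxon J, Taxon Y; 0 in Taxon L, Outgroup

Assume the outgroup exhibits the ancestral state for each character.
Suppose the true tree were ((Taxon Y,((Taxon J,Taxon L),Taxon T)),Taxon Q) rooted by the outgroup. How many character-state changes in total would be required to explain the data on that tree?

8

Map each character onto ((Taxon Y,((Taxon J,Taxon L),Taxon T)),Taxon Q) (rooted by Outgroup) and count the minimum state changes it requires (Fitch parsimony):
I: 1; II: 2; III: 2; IV: 1; V: 2.
Total tree length = 8.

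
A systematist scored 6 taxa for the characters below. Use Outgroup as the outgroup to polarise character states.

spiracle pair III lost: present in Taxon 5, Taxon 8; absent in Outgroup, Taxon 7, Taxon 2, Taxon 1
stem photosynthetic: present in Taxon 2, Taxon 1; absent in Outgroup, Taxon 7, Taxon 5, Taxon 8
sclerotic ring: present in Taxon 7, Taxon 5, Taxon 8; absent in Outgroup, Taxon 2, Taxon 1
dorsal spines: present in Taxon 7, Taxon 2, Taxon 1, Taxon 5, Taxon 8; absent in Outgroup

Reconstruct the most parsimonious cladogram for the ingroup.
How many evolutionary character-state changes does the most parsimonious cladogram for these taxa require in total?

4

The outgroup has state 'absent' for every character, so 'present' is the derived state throughout.
spiracle pair III lost: derived state 'present' in Taxon 5 and Taxon 8 only — synapomorphy for {Taxon 5, Taxon 8}.
stem photosynthetic: derived state 'present' in Taxon 1 and Taxon 2 only — synapomorphy for {Taxon 1, Taxon 2}.
sclerotic ring: derived state 'present' in Taxon 5, Taxon 7, and Taxon 8 only — synapomorphy for {Taxon 5, Taxon 7, Taxon 8}.
dorsal spines (derived state 'present') is shared by all ingroup taxa — unites the whole ingroup.
Most parsimonious ingroup topology: ((Taxon 7,(Taxon 5,Taxon 8)),(Taxon 2,Taxon 1)).
Changes per character on this tree: spiracle pair III lost: 1; stem photosynthetic: 1; sclerotic ring: 1; dorsal spines: 1.
Total = 4.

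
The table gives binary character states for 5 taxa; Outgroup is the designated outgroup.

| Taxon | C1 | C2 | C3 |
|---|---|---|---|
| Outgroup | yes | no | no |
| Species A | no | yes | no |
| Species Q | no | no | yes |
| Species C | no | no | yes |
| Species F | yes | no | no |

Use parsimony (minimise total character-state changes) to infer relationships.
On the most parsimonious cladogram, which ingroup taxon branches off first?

Character polarity is set by the outgroup: the derived state is whichever differs from the outgroup's state, so for C1 the derived state is 'no', and for the remaining characters it is 'yes'.
C1: derived state 'no' in Species A, Species C, and Species Q only — synapomorphy for {Species A, Species C, Species Q}.
C2: derived state 'yes' in Species A only — an autapomorphy, so it tells us nothing about relationships among taxa.
Only Species C and Species Q show the derived state 'yes' for C3, supporting them as a clade.
Most parsimonious ingroup topology: ((Species A,(Species Q,Species C)),Species F).
Species F is sister to the clade containing all other ingroup taxa, so it is the earliest-diverging (most basal) ingroup lineage.

Species F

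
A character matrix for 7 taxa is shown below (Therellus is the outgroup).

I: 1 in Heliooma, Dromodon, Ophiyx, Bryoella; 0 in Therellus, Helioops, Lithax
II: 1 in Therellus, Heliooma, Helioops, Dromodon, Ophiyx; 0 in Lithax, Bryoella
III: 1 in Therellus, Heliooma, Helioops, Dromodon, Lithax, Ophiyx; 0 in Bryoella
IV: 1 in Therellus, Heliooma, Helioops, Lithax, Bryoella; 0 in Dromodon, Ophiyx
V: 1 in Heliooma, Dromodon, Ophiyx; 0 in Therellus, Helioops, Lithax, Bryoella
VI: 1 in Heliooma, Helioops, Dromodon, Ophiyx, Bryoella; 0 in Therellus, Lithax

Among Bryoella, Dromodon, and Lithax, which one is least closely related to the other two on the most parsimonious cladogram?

Character polarity is set by the outgroup: the derived state is whichever differs from the outgroup's state, so for II, III, IV the derived state is '0', and for the remaining characters it is '1'.
I: derived state '1' in Bryoella, Dromodon, Heliooma, and Ophiyx only — synapomorphy for {Bryoella, Dromodon, Heliooma, Ophiyx}.
II groups Bryoella and Lithax, which is incompatible with the clades supported by the remaining characters; treating it as convergent (homoplasy) costs fewer steps than any alternative tree.
III: derived state '0' in Bryoella only — an autapomorphy, so it tells us nothing about relationships among taxa.
IV (derived state '0') is shared by Dromodon and Ophiyx — a synapomorphy uniting that clade.
V: derived state '1' in Dromodon, Heliooma, and Ophiyx only — synapomorphy for {Dromodon, Heliooma, Ophiyx}.
VI (derived state '1') is shared by Bryoella, Dromodon, Heliooma, Helioops, and Ophiyx — a synapomorphy uniting that clade.
Most parsimonious ingroup topology: ((((Heliooma,(Dromodon,Ophiyx)),Bryoella),Helioops),Lithax).
Bryoella and Dromodon share a more recent common ancestor with each other than either does with Lithax, so Lithax is the least closely related of the three.

Lithax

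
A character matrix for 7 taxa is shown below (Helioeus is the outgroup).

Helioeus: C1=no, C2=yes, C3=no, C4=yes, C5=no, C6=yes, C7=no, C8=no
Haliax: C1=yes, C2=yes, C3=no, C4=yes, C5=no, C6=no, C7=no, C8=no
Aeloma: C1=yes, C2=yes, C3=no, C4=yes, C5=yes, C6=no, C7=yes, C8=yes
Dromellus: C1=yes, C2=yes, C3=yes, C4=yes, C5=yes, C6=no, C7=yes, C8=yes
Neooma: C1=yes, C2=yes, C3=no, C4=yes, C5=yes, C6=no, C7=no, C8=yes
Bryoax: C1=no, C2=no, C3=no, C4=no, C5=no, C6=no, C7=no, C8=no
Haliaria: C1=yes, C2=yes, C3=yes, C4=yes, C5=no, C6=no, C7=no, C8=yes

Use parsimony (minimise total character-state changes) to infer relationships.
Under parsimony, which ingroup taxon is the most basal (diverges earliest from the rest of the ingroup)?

Bryoax

Character polarity is set by the outgroup: the derived state is whichever differs from the outgroup's state, so for C2, C4, C6 the derived state is 'no', and for the remaining characters it is 'yes'.
C1: derived state 'yes' in Aeloma, Dromellus, Haliaria, Haliax, and Neooma only — synapomorphy for {Aeloma, Dromellus, Haliaria, Haliax, Neooma}.
C2 (derived state 'no') is unique to Bryoax (autapomorphy; uninformative for grouping).
C3 groups Dromellus and Haliaria, which is incompatible with the clades supported by the remaining characters; treating it as convergent (homoplasy) costs fewer steps than any alternative tree.
C4: derived state 'no' in Bryoax only — an autapomorphy, so it tells us nothing about relationships among taxa.
Only Aeloma, Dromellus, and Neooma show the derived state 'yes' for C5, supporting them as a clade.
All ingroup taxa share the derived state 'no' for C6; it defines the ingroup but does not resolve relationships within it.
C7: derived state 'yes' in Aeloma and Dromellus only — synapomorphy for {Aeloma, Dromellus}.
Only Aeloma, Dromellus, Haliaria, and Neooma show the derived state 'yes' for C8, supporting them as a clade.
Most parsimonious ingroup topology: ((Haliax,(((Aeloma,Dromellus),Neooma),Haliaria)),Bryoax).
Bryoax is sister to the clade containing all other ingroup taxa, so it is the earliest-diverging (most basal) ingroup lineage.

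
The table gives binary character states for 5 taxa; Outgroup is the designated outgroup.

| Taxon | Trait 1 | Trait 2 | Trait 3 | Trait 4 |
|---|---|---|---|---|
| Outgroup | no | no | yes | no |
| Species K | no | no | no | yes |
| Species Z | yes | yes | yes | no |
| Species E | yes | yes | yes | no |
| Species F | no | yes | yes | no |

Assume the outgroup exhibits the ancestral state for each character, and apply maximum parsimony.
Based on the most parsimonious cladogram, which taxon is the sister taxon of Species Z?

Character polarity is set by the outgroup: the derived state is whichever differs from the outgroup's state, so for Trait 3 the derived state is 'no', and for the remaining characters it is 'yes'.
Trait 1: derived state 'yes' in Species E and Species Z only — synapomorphy for {Species E, Species Z}.
Only Species E, Species F, and Species Z show the derived state 'yes' for Trait 2, supporting them as a clade.
Trait 3 (derived state 'no') is unique to Species K (autapomorphy; uninformative for grouping).
Trait 4: derived state 'yes' in Species K only — an autapomorphy, so it tells us nothing about relationships among taxa.
Most parsimonious ingroup topology: (Species K,((Species Z,Species E),Species F)).
Species Z and Species E form a cherry on this tree, so they are sister taxa.

Species E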